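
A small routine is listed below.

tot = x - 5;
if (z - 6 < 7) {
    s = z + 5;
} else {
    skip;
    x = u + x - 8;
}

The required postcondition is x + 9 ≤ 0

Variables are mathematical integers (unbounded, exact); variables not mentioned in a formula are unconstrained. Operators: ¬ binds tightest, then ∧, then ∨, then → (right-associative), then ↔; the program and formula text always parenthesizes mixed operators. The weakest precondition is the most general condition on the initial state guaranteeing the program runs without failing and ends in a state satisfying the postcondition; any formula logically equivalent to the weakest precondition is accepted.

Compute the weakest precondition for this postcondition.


Working backward. After the program, the postcondition x + 9 ≤ 0 must hold; in canonical form it is x ≤ -9.
Then branch requires x ≤ -9; else branch requires u + x ≤ -1.
Before the if: (z < 13 → x ≤ -9) ∧ ((¬(z < 13)) → u + x ≤ -1)
Before tot := x - 5: (z < 13 → x ≤ -9) ∧ ((¬(z < 13)) → u + x ≤ -1)
Answer: WP = (z < 13 → x ≤ -9) ∧ ((¬(z < 13)) → u + x ≤ -1)


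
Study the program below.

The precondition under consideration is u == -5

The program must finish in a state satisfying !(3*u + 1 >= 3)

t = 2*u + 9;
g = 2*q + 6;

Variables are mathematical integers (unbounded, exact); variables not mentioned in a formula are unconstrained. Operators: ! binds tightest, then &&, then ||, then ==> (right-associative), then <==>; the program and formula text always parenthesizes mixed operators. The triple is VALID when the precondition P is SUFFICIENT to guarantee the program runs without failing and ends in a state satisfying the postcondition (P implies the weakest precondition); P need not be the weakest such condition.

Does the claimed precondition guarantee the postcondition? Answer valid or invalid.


Working backward. After the program, the postcondition !(3*u + 1 >= 3) must hold; in canonical form it is !(3*u >= 2).
Before g := 2*q + 6: !(3*u >= 2)
Before t := 2*u + 9: !(3*u >= 2)
The weakest precondition is !(3*u >= 2).
Check whether u == -5 implies it.
Every state satisfying the precondition satisfies the weakest precondition: the implication holds.
Answer: valid


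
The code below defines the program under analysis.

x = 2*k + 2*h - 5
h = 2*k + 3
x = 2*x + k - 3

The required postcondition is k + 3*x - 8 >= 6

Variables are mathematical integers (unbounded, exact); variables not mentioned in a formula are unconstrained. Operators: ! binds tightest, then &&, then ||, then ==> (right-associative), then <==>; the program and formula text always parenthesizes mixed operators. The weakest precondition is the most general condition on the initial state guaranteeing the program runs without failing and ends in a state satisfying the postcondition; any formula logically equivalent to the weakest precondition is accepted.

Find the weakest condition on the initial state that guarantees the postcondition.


Working backward. After the program, the postcondition k + 3*x - 8 >= 6 must hold; in canonical form it is k + 3*x >= 14.
Before x := 2*x + k - 3: 4*k + 6*x >= 23
Before h := 2*k + 3: 4*k + 6*x >= 23
Before x := 2*k + 2*h - 5: 12*h + 16*k >= 53
Answer: WP = 12*h + 16*k >= 53


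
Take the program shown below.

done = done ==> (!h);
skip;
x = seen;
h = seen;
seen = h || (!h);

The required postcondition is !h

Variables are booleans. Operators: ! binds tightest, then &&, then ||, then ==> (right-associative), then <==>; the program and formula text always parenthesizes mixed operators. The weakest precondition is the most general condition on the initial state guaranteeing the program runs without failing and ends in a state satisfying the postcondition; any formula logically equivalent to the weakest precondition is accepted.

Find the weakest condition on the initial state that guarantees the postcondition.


Working backward. After the program, !h must hold.
Before seen := h || (!h): !h
Before h := seen: !seen
Before x := seen: !seen
Before skip: !seen
Before done := done ==> (!h): !seen
Answer: WP = !seen


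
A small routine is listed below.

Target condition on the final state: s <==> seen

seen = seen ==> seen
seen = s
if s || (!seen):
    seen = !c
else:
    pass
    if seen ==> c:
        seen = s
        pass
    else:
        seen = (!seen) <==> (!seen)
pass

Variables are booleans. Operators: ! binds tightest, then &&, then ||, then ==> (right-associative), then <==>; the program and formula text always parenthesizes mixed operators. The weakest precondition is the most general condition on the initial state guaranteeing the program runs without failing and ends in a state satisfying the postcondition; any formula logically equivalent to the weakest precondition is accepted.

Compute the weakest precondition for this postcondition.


Working backward. After the program, s <==> seen must hold.
Before skip: s <==> seen
Then branch requires s <==> (!c); else branch requires (!(seen ==> c)) ==> s.
Before the if: ((s || (!seen)) ==> (s <==> (!c))) && ((!(s || (!seen))) ==> ((!(seen ==> c)) ==> s))
Before seen := s: s <==> (!c)
Before seen := seen ==> seen: s <==> (!c)
Answer: WP = s <==> (!c)


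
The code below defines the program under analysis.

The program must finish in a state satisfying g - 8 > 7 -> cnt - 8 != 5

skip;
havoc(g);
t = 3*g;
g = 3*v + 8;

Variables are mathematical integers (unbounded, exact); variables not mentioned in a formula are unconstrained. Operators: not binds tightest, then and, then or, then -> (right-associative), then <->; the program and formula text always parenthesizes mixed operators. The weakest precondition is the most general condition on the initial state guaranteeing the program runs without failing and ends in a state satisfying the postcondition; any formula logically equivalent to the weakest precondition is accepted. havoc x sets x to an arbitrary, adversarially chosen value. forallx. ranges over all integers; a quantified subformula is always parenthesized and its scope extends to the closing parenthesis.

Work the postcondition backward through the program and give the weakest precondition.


Working backward. After the program, the postcondition g - 8 > 7 -> cnt - 8 != 5 must hold; in canonical form it is g > 15 -> cnt != 13.
Before g := 3*v + 8: 3*v > 7 -> cnt != 13
Before t := 3*g: 3*v > 7 -> cnt != 13
Before havoc g: 3*v > 7 -> cnt != 13
Before skip: 3*v > 7 -> cnt != 13
Answer: WP = 3*v > 7 -> cnt != 13


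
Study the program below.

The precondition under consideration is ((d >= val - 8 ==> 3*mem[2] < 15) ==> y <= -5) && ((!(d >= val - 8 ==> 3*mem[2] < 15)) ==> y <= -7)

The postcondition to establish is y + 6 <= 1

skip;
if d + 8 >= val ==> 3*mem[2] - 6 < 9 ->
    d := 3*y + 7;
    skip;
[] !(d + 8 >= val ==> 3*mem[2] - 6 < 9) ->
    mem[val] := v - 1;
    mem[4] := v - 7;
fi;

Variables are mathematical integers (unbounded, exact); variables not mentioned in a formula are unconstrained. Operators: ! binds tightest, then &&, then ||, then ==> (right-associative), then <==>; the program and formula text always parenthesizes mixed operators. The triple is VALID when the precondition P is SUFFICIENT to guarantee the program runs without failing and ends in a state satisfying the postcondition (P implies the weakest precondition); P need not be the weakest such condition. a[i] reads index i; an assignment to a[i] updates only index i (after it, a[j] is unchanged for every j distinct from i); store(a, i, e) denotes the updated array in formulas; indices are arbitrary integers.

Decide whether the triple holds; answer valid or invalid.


Working backward. After the program, the postcondition y + 6 <= 1 must hold; in canonical form it is y <= -5.
Then branch requires y <= -5; else branch requires y <= -5.
Before the if: ((d >= val - 8 ==> 3*mem[2] < 15) ==> y <= -5) && ((!(d >= val - 8 ==> 3*mem[2] < 15)) ==> y <= -5)
Before skip: ((d >= val - 8 ==> 3*mem[2] < 15) ==> y <= -5) && ((!(d >= val - 8 ==> 3*mem[2] < 15)) ==> y <= -5)
The weakest precondition is ((d >= val - 8 ==> 3*mem[2] < 15) ==> y <= -5) && ((!(d >= val - 8 ==> 3*mem[2] < 15)) ==> y <= -5).
Check whether ((d >= val - 8 ==> 3*mem[2] < 15) ==> y <= -5) && ((!(d >= val - 8 ==> 3*mem[2] < 15)) ==> y <= -7) implies it.
Every state satisfying the precondition satisfies the weakest precondition: the implication holds.
Answer: valid


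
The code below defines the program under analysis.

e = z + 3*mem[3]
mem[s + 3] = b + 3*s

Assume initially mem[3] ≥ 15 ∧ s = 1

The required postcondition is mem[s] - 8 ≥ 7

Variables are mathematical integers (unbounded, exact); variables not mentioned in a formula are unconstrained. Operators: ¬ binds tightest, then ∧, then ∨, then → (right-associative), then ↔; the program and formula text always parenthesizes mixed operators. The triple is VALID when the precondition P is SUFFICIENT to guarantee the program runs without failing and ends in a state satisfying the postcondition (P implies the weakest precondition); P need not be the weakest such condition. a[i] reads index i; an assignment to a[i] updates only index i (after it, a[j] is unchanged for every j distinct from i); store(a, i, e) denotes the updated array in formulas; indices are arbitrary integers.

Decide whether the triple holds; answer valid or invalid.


Working backward. After the program, the postcondition mem[s] - 8 ≥ 7 must hold; in canonical form it is mem[s] ≥ 15.
Before mem[s + 3] := b + 3*s: store(mem, s + 3, b + 3*s)[s] ≥ 15
Before e := z + 3*mem[3]: store(mem, s + 3, b + 3*s)[s] ≥ 15
The weakest precondition is store(mem, s + 3, b + 3*s)[s] ≥ 15.
Check whether mem[3] ≥ 15 ∧ s = 1 implies it.
Countermodel: at the initial state b = 0, mem = {[1] = 0, [3] = 15, [4] = 0, elsewhere 0}, s = 1, the precondition holds but the weakest precondition fails.
Answer: invalid


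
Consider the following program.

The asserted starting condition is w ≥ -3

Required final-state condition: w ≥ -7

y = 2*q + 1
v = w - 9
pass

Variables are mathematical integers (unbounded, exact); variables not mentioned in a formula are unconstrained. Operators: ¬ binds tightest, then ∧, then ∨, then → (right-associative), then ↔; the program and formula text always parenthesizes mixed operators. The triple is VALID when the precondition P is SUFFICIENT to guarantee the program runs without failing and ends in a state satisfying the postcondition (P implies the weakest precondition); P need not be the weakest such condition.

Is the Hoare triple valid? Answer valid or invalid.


Working backward. After the program, w ≥ -7 must hold.
Before skip: w ≥ -7
Before v := w - 9: w ≥ -7
Before y := 2*q + 1: w ≥ -7
The weakest precondition is w ≥ -7.
Check whether w ≥ -3 implies it.
Every state satisfying the precondition satisfies the weakest precondition: the implication holds.
Answer: valid


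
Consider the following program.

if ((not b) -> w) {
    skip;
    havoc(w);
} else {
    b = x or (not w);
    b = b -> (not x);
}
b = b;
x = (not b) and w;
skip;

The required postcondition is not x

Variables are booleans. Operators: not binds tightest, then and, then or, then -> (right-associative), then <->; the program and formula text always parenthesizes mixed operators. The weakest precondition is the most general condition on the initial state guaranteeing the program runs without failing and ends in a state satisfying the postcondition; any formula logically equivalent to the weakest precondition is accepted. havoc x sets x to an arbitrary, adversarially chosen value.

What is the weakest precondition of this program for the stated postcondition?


Working backward. After the program, not x must hold.
Before skip: not x
Before x := (not b) and w: not ((not b) and w)
Before b := b: not ((not b) and w)
Then branch requires b; else branch requires not ((not ((x or (not w)) -> (not x))) and w).
Before the if: (((not b) -> w) -> b) and ((not ((not b) -> w)) -> (not ((not ((x or (not w)) -> (not x))) and w)))
Answer: WP = (((not b) -> w) -> b) and ((not ((not b) -> w)) -> (not ((not ((x or (not w)) -> (not x))) and w)))


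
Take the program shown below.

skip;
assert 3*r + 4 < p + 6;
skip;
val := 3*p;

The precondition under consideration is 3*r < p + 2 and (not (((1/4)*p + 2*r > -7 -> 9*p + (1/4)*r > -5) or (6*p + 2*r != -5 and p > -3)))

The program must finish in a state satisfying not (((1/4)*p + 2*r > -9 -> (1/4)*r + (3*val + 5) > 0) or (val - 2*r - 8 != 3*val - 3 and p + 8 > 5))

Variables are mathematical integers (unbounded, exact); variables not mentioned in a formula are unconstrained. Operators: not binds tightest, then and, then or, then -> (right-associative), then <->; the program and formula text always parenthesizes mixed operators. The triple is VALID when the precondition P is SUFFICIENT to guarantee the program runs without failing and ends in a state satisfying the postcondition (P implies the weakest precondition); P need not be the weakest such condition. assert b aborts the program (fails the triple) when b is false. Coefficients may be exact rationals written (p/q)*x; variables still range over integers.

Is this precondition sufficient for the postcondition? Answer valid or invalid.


Working backward. After the program, the postcondition not (((1/4)*p + 2*r > -9 -> (1/4)*r + (3*val + 5) > 0) or (val - 2*r - 8 != 3*val - 3 and p + 8 > 5)) must hold; in canonical form it is not (((1/4)*p + 2*r > -9 -> (1/4)*r + 3*val > -5) or (2*r + 2*val != -5 and p > -3)).
Before val := 3*p: not (((1/4)*p + 2*r > -9 -> 9*p + (1/4)*r > -5) or (6*p + 2*r != -5 and p > -3))
Before skip: not (((1/4)*p + 2*r > -9 -> 9*p + (1/4)*r > -5) or (6*p + 2*r != -5 and p > -3))
Before assert 3*r + 4 < p + 6: 3*r < p + 2 and (not (((1/4)*p + 2*r > -9 -> 9*p + (1/4)*r > -5) or (6*p + 2*r != -5 and p > -3)))
Before skip: 3*r < p + 2 and (not (((1/4)*p + 2*r > -9 -> 9*p + (1/4)*r > -5) or (6*p + 2*r != -5 and p > -3)))
The weakest precondition is 3*r < p + 2 and (not (((1/4)*p + 2*r > -9 -> 9*p + (1/4)*r > -5) or (6*p + 2*r != -5 and p > -3))).
Check whether 3*r < p + 2 and (not (((1/4)*p + 2*r > -7 -> 9*p + (1/4)*r > -5) or (6*p + 2*r != -5 and p > -3))) implies it.
Every state satisfying the precondition satisfies the weakest precondition: the implication holds.
Answer: valid


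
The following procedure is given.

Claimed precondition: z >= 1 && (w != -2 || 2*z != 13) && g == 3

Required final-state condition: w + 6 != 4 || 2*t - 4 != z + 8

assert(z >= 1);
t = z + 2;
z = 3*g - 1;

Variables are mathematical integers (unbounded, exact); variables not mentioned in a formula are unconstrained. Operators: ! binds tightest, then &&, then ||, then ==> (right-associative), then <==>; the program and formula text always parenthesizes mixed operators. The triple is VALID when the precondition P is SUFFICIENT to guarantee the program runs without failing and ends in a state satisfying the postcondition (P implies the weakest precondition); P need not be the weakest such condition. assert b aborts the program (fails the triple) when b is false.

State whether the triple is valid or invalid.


Working backward. After the program, the postcondition w + 6 != 4 || 2*t - 4 != z + 8 must hold; in canonical form it is w != -2 || 2*t != z + 12.
Before z := 3*g - 1: w != -2 || 2*t != 3*g + 11
Before t := z + 2: w != -2 || 2*z != 3*g + 7
Before assert z >= 1: z >= 1 && (w != -2 || 2*z != 3*g + 7)
The weakest precondition is z >= 1 && (w != -2 || 2*z != 3*g + 7).
Check whether z >= 1 && (w != -2 || 2*z != 13) && g == 3 implies it.
Countermodel: at the initial state g = 3, w = -2, z = 8, the precondition holds but the weakest precondition fails.
Answer: invalid


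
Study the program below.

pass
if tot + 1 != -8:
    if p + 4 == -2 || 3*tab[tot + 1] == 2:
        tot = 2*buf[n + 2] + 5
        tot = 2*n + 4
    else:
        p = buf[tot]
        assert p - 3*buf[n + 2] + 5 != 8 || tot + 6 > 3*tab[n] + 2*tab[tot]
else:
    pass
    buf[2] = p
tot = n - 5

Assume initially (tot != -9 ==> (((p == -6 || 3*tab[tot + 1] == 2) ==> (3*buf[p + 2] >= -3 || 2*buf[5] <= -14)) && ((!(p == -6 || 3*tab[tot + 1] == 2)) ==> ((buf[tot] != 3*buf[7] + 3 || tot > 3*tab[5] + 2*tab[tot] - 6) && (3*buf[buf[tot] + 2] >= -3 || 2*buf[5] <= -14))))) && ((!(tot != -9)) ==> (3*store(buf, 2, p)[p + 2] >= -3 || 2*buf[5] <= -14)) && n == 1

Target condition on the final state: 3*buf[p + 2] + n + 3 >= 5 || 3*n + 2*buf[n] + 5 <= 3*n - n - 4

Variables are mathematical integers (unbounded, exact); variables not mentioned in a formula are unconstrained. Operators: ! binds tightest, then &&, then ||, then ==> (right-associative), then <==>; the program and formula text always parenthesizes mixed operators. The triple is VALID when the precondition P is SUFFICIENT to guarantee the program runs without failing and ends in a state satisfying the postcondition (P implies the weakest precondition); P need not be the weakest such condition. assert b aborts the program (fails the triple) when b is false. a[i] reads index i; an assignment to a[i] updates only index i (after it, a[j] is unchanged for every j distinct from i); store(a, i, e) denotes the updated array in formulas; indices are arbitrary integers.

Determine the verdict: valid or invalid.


Working backward. After the program, the postcondition 3*buf[p + 2] + n + 3 >= 5 || 3*n + 2*buf[n] + 5 <= 3*n - n - 4 must hold; in canonical form it is 3*buf[p + 2] + n >= 2 || 2*buf[n] + n <= -9.
Before tot := n - 5: 3*buf[p + 2] + n >= 2 || 2*buf[n] + n <= -9
Then branch requires ((p == -6 || 3*tab[tot + 1] == 2) ==> (3*buf[p + 2] + n >= 2 || 2*buf[n] + n <= -9)) && ((!(p == -6 || 3*tab[tot + 1] == 2)) ==> ((buf[tot] != 3*buf[n + 2] + 3 || tot > 3*tab[n] + 2*tab[tot] - 6) && (3*buf[buf[tot] + 2] + n >= 2 || 2*buf[n] + n <= -9))); else branch requires 3*store(buf, 2, p)[p + 2] + n >= 2 || 2*store(buf, 2, p)[n] + n <= -9.
Before the if: (tot != -9 ==> (((p == -6 || 3*tab[tot + 1] == 2) ==> (3*buf[p + 2] + n >= 2 || 2*buf[n] + n <= -9)) && ((!(p == -6 || 3*tab[tot + 1] == 2)) ==> ((buf[tot] != 3*buf[n + 2] + 3 || tot > 3*tab[n] + 2*tab[tot] - 6) && (3*buf[buf[tot] + 2] + n >= 2 || 2*buf[n] + n <= -9))))) && ((!(tot != -9)) ==> (3*store(buf, 2, p)[p + 2] + n >= 2 || 2*store(buf, 2, p)[n] + n <= -9))
Before skip: (tot != -9 ==> (((p == -6 || 3*tab[tot + 1] == 2) ==> (3*buf[p + 2] + n >= 2 || 2*buf[n] + n <= -9)) && ((!(p == -6 || 3*tab[tot + 1] == 2)) ==> ((buf[tot] != 3*buf[n + 2] + 3 || tot > 3*tab[n] + 2*tab[tot] - 6) && (3*buf[buf[tot] + 2] + n >= 2 || 2*buf[n] + n <= -9))))) && ((!(tot != -9)) ==> (3*store(buf, 2, p)[p + 2] + n >= 2 || 2*store(buf, 2, p)[n] + n <= -9))
The weakest precondition is (tot != -9 ==> (((p == -6 || 3*tab[tot + 1] == 2) ==> (3*buf[p + 2] + n >= 2 || 2*buf[n] + n <= -9)) && ((!(p == -6 || 3*tab[tot + 1] == 2)) ==> ((buf[tot] != 3*buf[n + 2] + 3 || tot > 3*tab[n] + 2*tab[tot] - 6) && (3*buf[buf[tot] + 2] + n >= 2 || 2*buf[n] + n <= -9))))) && ((!(tot != -9)) ==> (3*store(buf, 2, p)[p + 2] + n >= 2 || 2*store(buf, 2, p)[n] + n <= -9)).
Check whether (tot != -9 ==> (((p == -6 || 3*tab[tot + 1] == 2) ==> (3*buf[p + 2] >= -3 || 2*buf[5] <= -14)) && ((!(p == -6 || 3*tab[tot + 1] == 2)) ==> ((buf[tot] != 3*buf[7] + 3 || tot > 3*tab[5] + 2*tab[tot] - 6) && (3*buf[buf[tot] + 2] >= -3 || 2*buf[5] <= -14))))) && ((!(tot != -9)) ==> (3*store(buf, 2, p)[p + 2] >= -3 || 2*buf[5] <= -14)) && n == 1 implies it.
Countermodel: at the initial state buf = {[-20349] = -4818, [-9] = 11794, [-8] = 4, [1] = 28409, [2] = 4, [3] = 4, [5] = -7, [7] = 4, [11796] = -27727, elsewhere 4}, n = 1, p = -20351, tab = {[-20349] = 0, [-9] = 0, [-8] = 0, [1] = 0, [2] = 0, [3] = 0, [5] = 0, [7] = 0, [11796] = 0, elsewhere 0}, tot = -9, the precondition holds but the weakest precondition fails.
Answer: invalid


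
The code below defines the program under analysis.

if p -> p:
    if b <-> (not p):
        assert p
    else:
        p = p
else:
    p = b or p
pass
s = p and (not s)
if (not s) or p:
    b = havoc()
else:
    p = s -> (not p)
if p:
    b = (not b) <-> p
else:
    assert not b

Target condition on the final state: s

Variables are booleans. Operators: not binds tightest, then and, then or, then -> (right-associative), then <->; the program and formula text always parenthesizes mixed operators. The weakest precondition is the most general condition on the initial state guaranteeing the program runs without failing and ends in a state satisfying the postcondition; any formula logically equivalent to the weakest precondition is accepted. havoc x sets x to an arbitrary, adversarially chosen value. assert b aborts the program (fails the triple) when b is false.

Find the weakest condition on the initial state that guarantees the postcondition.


Working backward. After the program, s must hold.
Then branch requires s; else branch requires (not b) and s.
Before the if: (p -> s) and ((not p) -> ((not b) and s))
Then branch requires (p -> s) and p and ((not p) -> s); else branch requires ((s -> (not p)) -> s) and ((not (s -> (not p))) -> ((not b) and s)).
Before the if: (((not s) or p) -> ((p -> s) and p and ((not p) -> s))) and ((not ((not s) or p)) -> (((s -> (not p)) -> s) and ((not (s -> (not p))) -> ((not b) and s))))
Before s := p and (not s): (((not (p and (not s))) or p) -> ((p -> (p and (not s))) and p and ((not p) -> (p and (not s))))) and ((not ((not (p and (not s))) or p)) -> ((((p and (not s)) -> (not p)) -> (p and (not s))) and ((not ((p and (not s)) -> (not p))) -> ((not b) and p and (not s)))))
Before skip: (((not (p and (not s))) or p) -> ((p -> (p and (not s))) and p and ((not p) -> (p and (not s))))) and ((not ((not (p and (not s))) or p)) -> ((((p and (not s)) -> (not p)) -> (p and (not s))) and ((not ((p and (not s)) -> (not p))) -> ((not b) and p and (not s)))))
Then branch requires ((b <-> (not p)) -> (p and (((not (p and (not s))) or p) -> ((p -> (p and (not s))) and p and ((not p) -> (p and (not s))))) and ((not ((not (p and (not s))) or p)) -> ((((p and (not s)) -> (not p)) -> (p and (not s))) and ((not ((p and (not s)) -> (not p))) -> ((not b) and p and (not s))))))) and ((not (b <-> (not p))) -> ((((not (p and (not s))) or p) -> ((p -> (p and (not s))) and p and ((not p) -> (p and (not s))))) and ((not ((not (p and (not s))) or p)) -> ((((p and (not s)) -> (not p)) -> (p and (not s))) and ((not ((p and (not s)) -> (not p))) -> ((not b) and p and (not s))))))); else branch requires (((not ((b or p) and (not s))) or b or p) -> (((b or p) -> ((b or p) and (not s))) and (b or p) and ((not (b or p)) -> ((b or p) and (not s))))) and ((not ((not ((b or p) and (not s))) or b or p)) -> (((((b or p) and (not s)) -> (not (b or p))) -> ((b or p) and (not s))) and ((not (((b or p) and (not s)) -> (not (b or p)))) -> ((not b) and (b or p) and (not s))))).
Before the if: ((b <-> (not p)) -> (p and (((not (p and (not s))) or p) -> ((p -> (p and (not s))) and p and ((not p) -> (p and (not s))))) and ((not ((not (p and (not s))) or p)) -> ((((p and (not s)) -> (not p)) -> (p and (not s))) and ((not ((p and (not s)) -> (not p))) -> ((not b) and p and (not s))))))) and ((not (b <-> (not p))) -> ((((not (p and (not s))) or p) -> ((p -> (p and (not s))) and p and ((not p) -> (p and (not s))))) and ((not ((not (p and (not s))) or p)) -> ((((p and (not s)) -> (not p)) -> (p and (not s))) and ((not ((p and (not s)) -> (not p))) -> ((not b) and p and (not s)))))))
Answer: WP = ((b <-> (not p)) -> (p and (((not (p and (not s))) or p) -> ((p -> (p and (not s))) and p and ((not p) -> (p and (not s))))) and ((not ((not (p and (not s))) or p)) -> ((((p and (not s)) -> (not p)) -> (p and (not s))) and ((not ((p and (not s)) -> (not p))) -> ((not b) and p and (not s))))))) and ((not (b <-> (not p))) -> ((((not (p and (not s))) or p) -> ((p -> (p and (not s))) and p and ((not p) -> (p and (not s))))) and ((not ((not (p and (not s))) or p)) -> ((((p and (not s)) -> (not p)) -> (p and (not s))) and ((not ((p and (not s)) -> (not p))) -> ((not b) and p and (not s)))))))


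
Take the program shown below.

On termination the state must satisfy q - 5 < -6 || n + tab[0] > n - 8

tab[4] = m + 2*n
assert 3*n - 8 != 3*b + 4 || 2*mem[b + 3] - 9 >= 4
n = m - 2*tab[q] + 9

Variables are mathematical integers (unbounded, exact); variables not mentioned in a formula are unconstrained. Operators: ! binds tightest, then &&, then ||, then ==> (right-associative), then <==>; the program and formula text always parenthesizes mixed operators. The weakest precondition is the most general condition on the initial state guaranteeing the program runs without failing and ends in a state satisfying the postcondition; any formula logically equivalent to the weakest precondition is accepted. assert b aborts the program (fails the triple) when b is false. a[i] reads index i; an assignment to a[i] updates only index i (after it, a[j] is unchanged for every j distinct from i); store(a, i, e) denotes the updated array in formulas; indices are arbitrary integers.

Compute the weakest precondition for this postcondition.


Working backward. After the program, the postcondition q - 5 < -6 || n + tab[0] > n - 8 must hold; in canonical form it is q < -1 || tab[0] > -8.
Before n := m - 2*tab[q] + 9: q < -1 || tab[0] > -8
Before assert 3*n - 8 != 3*b + 4 || 2*mem[b + 3] - 9 >= 4: (3*n != 3*b + 12 || 2*mem[b + 3] >= 13) && (q < -1 || tab[0] > -8)
Before tab[4] := m + 2*n: (3*n != 3*b + 12 || 2*mem[b + 3] >= 13) && (q < -1 || tab[0] > -8)
Answer: WP = (3*n != 3*b + 12 || 2*mem[b + 3] >= 13) && (q < -1 || tab[0] > -8)


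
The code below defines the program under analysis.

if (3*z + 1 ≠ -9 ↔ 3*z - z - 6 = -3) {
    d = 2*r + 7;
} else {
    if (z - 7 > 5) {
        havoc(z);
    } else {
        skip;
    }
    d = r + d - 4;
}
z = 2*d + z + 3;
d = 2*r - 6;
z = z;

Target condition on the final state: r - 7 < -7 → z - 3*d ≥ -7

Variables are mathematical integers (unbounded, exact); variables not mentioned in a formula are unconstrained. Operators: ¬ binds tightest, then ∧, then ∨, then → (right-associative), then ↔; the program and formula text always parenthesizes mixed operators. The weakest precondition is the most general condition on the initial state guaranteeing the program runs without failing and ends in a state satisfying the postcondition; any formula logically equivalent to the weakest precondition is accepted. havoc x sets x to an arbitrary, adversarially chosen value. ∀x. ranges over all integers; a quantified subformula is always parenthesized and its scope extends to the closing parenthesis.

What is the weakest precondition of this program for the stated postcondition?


Working backward. After the program, the postcondition r - 7 < -7 → z - 3*d ≥ -7 must hold; in canonical form it is r < 0 → z ≥ 3*d - 7.
Before z := z: r < 0 → z ≥ 3*d - 7
Before d := 2*r - 6: r < 0 → z ≥ 6*r - 25
Before z := 2*d + z + 3: r < 0 → 2*d + z ≥ 6*r - 28
Then branch requires r < 0 → z ≥ 2*r - 42; else branch requires (z > 12 → (∀z_1. (r < 0 → 2*d + z_1 ≥ 4*r - 20))) ∧ ((¬(z > 12)) → (r < 0 → 2*d + z ≥ 4*r - 20)).
Before the if: ((3*z ≠ -10 ↔ 2*z = 3) → (r < 0 → z ≥ 2*r - 42)) ∧ ((¬(3*z ≠ -10 ↔ 2*z = 3)) → ((z > 12 → (∀z_1. (r < 0 → 2*d + z_1 ≥ 4*r - 20))) ∧ ((¬(z > 12)) → (r < 0 → 2*d + z ≥ 4*r - 20))))
Answer: WP = ((3*z ≠ -10 ↔ 2*z = 3) → (r < 0 → z ≥ 2*r - 42)) ∧ ((¬(3*z ≠ -10 ↔ 2*z = 3)) → ((z > 12 → (∀z_1. (r < 0 → 2*d + z_1 ≥ 4*r - 20))) ∧ ((¬(z > 12)) → (r < 0 → 2*d + z ≥ 4*r - 20))))


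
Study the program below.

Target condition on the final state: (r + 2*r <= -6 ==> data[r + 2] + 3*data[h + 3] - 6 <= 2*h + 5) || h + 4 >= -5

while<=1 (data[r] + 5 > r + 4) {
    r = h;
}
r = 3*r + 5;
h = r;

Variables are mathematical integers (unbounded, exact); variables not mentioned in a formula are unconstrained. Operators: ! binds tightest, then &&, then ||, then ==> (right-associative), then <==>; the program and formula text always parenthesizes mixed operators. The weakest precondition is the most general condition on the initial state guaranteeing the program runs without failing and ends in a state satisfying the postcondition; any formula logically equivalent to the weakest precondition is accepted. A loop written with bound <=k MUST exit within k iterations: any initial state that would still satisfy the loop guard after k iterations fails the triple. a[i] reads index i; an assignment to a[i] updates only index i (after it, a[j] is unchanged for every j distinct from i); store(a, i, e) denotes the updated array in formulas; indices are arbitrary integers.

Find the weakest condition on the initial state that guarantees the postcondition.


Working backward. After the program, the postcondition (r + 2*r <= -6 ==> data[r + 2] + 3*data[h + 3] - 6 <= 2*h + 5) || h + 4 >= -5 must hold; in canonical form it is (3*r <= -6 ==> 3*data[h + 3] + data[r + 2] <= 2*h + 11) || h >= -9.
Before h := r: (3*r <= -6 ==> data[r + 2] + 3*data[r + 3] <= 2*r + 11) || r >= -9
Before r := 3*r + 5: (9*r <= -21 ==> data[3*r + 7] + 3*data[3*r + 8] <= 6*r + 21) || 3*r >= -14
Before the loop (bound <=1), unroll the exhaustion recursion (WP_0 = exit-now case; WP_j = one more guarded iteration, up to j = 1):
  WP_0: (!(data[r] > r - 1)) && ((9*r <= -21 ==> data[3*r + 7] + 3*data[3*r + 8] <= 6*r + 21) || 3*r >= -14)
  WP_1: (data[r] > r - 1 ==> ((!(data[h] > h - 1)) && ((9*h <= -21 ==> data[3*h + 7] + 3*data[3*h + 8] <= 6*h + 21) || 3*h >= -14))) && ((!(data[r] > r - 1)) ==> ((9*r <= -21 ==> data[3*r + 7] + 3*data[3*r + 8] <= 6*r + 21) || 3*r >= -14))
So before the loop: (data[r] > r - 1 ==> ((!(data[h] > h - 1)) && ((9*h <= -21 ==> data[3*h + 7] + 3*data[3*h + 8] <= 6*h + 21) || 3*h >= -14))) && ((!(data[r] > r - 1)) ==> ((9*r <= -21 ==> data[3*r + 7] + 3*data[3*r + 8] <= 6*r + 21) || 3*r >= -14))
Answer: WP = (data[r] > r - 1 ==> ((!(data[h] > h - 1)) && ((9*h <= -21 ==> data[3*h + 7] + 3*data[3*h + 8] <= 6*h + 21) || 3*h >= -14))) && ((!(data[r] > r - 1)) ==> ((9*r <= -21 ==> data[3*r + 7] + 3*data[3*r + 8] <= 6*r + 21) || 3*r >= -14))


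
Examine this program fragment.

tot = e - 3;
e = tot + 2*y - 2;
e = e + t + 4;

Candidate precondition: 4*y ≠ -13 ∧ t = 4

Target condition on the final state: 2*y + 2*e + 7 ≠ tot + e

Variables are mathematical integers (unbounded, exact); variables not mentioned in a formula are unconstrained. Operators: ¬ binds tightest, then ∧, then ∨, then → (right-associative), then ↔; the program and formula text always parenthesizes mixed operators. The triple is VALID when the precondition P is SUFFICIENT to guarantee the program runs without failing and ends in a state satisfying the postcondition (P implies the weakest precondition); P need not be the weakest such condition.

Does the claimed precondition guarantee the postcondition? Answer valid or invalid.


Working backward. After the program, the postcondition 2*y + 2*e + 7 ≠ tot + e must hold; in canonical form it is e + 2*y ≠ tot - 7.
Before e := e + t + 4: e + t + 2*y ≠ tot - 11
Before e := tot + 2*y - 2: t + 4*y ≠ -9
Before tot := e - 3: t + 4*y ≠ -9
The weakest precondition is t + 4*y ≠ -9.
Check whether 4*y ≠ -13 ∧ t = 4 implies it.
Every state satisfying the precondition satisfies the weakest precondition: the implication holds.
Answer: valid


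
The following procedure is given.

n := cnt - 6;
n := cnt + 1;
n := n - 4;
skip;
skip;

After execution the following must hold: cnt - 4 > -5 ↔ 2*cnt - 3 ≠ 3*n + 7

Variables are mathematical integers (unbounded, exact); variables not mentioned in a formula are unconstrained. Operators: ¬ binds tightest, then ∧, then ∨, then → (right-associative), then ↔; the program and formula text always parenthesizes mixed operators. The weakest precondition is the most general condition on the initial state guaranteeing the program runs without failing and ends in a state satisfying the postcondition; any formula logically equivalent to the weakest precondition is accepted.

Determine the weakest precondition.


Working backward. After the program, the postcondition cnt - 4 > -5 ↔ 2*cnt - 3 ≠ 3*n + 7 must hold; in canonical form it is cnt > -1 ↔ 2*cnt ≠ 3*n + 10.
Before skip: cnt > -1 ↔ 2*cnt ≠ 3*n + 10
Before skip: cnt > -1 ↔ 2*cnt ≠ 3*n + 10
Before n := n - 4: cnt > -1 ↔ 2*cnt ≠ 3*n - 2
Before n := cnt + 1: cnt > -1 ↔ cnt ≠ -1
Before n := cnt - 6: cnt > -1 ↔ cnt ≠ -1
Answer: WP = cnt > -1 ↔ cnt ≠ -1


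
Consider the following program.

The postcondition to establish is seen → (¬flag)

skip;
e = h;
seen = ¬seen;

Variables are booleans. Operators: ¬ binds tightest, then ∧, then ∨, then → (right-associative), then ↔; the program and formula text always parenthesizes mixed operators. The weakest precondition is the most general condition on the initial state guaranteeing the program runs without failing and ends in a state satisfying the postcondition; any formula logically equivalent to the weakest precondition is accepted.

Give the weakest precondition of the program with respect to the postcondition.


Working backward. After the program, seen → (¬flag) must hold.
Before seen := ¬seen: (¬seen) → (¬flag)
Before e := h: (¬seen) → (¬flag)
Before skip: (¬seen) → (¬flag)
Answer: WP = (¬seen) → (¬flag)


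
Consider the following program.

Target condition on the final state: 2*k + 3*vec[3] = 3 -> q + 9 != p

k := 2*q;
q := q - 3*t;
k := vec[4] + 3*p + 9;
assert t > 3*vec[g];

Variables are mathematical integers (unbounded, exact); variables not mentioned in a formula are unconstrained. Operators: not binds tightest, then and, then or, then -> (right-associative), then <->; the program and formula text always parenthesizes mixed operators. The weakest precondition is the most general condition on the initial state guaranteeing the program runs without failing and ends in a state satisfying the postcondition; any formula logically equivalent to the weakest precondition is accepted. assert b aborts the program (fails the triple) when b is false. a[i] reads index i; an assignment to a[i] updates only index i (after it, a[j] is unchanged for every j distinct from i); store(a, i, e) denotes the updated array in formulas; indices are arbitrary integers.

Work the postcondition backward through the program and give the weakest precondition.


Working backward. After the program, the postcondition 2*k + 3*vec[3] = 3 -> q + 9 != p must hold; in canonical form it is 3*vec[3] + 2*k = 3 -> q != p - 9.
Before assert t > 3*vec[g]: t > 3*vec[g] and (3*vec[3] + 2*k = 3 -> q != p - 9)
Before k := vec[4] + 3*p + 9: t > 3*vec[g] and (3*vec[3] + 2*vec[4] + 6*p = -15 -> q != p - 9)
Before q := q - 3*t: t > 3*vec[g] and (3*vec[3] + 2*vec[4] + 6*p = -15 -> q != p + 3*t - 9)
Before k := 2*q: t > 3*vec[g] and (3*vec[3] + 2*vec[4] + 6*p = -15 -> q != p + 3*t - 9)
Answer: WP = t > 3*vec[g] and (3*vec[3] + 2*vec[4] + 6*p = -15 -> q != p + 3*t - 9)


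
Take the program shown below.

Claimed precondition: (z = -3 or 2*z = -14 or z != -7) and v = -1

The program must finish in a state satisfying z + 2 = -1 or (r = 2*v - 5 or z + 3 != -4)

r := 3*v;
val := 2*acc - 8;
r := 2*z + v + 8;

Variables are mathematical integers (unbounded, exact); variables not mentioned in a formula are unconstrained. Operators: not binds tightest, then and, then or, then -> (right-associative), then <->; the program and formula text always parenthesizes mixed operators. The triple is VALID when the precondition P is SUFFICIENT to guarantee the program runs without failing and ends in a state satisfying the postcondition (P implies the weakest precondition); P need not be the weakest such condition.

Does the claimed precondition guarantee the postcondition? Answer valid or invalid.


Working backward. After the program, the postcondition z + 2 = -1 or (r = 2*v - 5 or z + 3 != -4) must hold; in canonical form it is z = -3 or r = 2*v - 5 or z != -7.
Before r := 2*z + v + 8: z = -3 or 2*z = v - 13 or z != -7
Before val := 2*acc - 8: z = -3 or 2*z = v - 13 or z != -7
Before r := 3*v: z = -3 or 2*z = v - 13 or z != -7
The weakest precondition is z = -3 or 2*z = v - 13 or z != -7.
Check whether (z = -3 or 2*z = -14 or z != -7) and v = -1 implies it.
Every state satisfying the precondition satisfies the weakest precondition: the implication holds.
Answer: valid


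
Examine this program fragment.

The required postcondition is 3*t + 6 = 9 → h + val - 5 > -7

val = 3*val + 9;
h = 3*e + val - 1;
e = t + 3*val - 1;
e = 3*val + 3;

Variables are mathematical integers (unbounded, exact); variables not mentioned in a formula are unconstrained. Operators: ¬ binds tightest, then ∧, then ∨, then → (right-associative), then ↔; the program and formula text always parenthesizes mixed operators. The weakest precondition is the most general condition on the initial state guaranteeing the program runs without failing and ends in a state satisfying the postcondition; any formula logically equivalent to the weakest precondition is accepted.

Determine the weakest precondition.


Working backward. After the program, the postcondition 3*t + 6 = 9 → h + val - 5 > -7 must hold; in canonical form it is 3*t = 3 → h + val > -2.
Before e := 3*val + 3: 3*t = 3 → h + val > -2
Before e := t + 3*val - 1: 3*t = 3 → h + val > -2
Before h := 3*e + val - 1: 3*t = 3 → 3*e + 2*val > -1
Before val := 3*val + 9: 3*t = 3 → 3*e + 6*val > -19
Answer: WP = 3*t = 3 → 3*e + 6*val > -19


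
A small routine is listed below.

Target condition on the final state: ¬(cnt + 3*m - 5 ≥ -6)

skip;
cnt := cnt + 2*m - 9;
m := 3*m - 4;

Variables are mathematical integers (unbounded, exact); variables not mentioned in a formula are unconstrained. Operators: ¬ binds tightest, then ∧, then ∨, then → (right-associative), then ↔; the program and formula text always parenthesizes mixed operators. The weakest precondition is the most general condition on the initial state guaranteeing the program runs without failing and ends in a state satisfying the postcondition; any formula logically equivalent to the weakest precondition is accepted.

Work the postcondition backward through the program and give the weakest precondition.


Working backward. After the program, the postcondition ¬(cnt + 3*m - 5 ≥ -6) must hold; in canonical form it is ¬(cnt + 3*m ≥ -1).
Before m := 3*m - 4: ¬(cnt + 9*m ≥ 11)
Before cnt := cnt + 2*m - 9: ¬(cnt + 11*m ≥ 20)
Before skip: ¬(cnt + 11*m ≥ 20)
Answer: WP = ¬(cnt + 11*m ≥ 20)


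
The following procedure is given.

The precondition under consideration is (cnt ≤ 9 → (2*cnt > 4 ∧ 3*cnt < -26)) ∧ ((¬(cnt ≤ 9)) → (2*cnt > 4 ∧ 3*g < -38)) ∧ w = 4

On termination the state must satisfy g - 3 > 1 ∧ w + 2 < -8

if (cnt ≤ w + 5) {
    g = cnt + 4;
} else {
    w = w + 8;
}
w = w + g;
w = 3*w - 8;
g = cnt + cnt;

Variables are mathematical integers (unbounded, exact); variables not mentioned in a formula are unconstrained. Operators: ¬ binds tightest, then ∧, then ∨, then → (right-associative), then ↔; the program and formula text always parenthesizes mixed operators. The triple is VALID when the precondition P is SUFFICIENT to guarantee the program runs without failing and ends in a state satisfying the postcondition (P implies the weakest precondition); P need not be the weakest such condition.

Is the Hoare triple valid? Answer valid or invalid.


Working backward. After the program, the postcondition g - 3 > 1 ∧ w + 2 < -8 must hold; in canonical form it is g > 4 ∧ w < -10.
Before g := cnt + cnt: 2*cnt > 4 ∧ w < -10
Before w := 3*w - 8: 2*cnt > 4 ∧ 3*w < -2
Before w := w + g: 2*cnt > 4 ∧ 3*g + 3*w < -2
Then branch requires 2*cnt > 4 ∧ 3*cnt + 3*w < -14; else branch requires 2*cnt > 4 ∧ 3*g + 3*w < -26.
Before the if: (cnt ≤ w + 5 → (2*cnt > 4 ∧ 3*cnt + 3*w < -14)) ∧ ((¬(cnt ≤ w + 5)) → (2*cnt > 4 ∧ 3*g + 3*w < -26))
The weakest precondition is (cnt ≤ w + 5 → (2*cnt > 4 ∧ 3*cnt + 3*w < -14)) ∧ ((¬(cnt ≤ w + 5)) → (2*cnt > 4 ∧ 3*g + 3*w < -26)).
Check whether (cnt ≤ 9 → (2*cnt > 4 ∧ 3*cnt < -26)) ∧ ((¬(cnt ≤ 9)) → (2*cnt > 4 ∧ 3*g < -38)) ∧ w = 4 implies it.
Every state satisfying the precondition satisfies the weakest precondition: the implication holds.
Answer: valid
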